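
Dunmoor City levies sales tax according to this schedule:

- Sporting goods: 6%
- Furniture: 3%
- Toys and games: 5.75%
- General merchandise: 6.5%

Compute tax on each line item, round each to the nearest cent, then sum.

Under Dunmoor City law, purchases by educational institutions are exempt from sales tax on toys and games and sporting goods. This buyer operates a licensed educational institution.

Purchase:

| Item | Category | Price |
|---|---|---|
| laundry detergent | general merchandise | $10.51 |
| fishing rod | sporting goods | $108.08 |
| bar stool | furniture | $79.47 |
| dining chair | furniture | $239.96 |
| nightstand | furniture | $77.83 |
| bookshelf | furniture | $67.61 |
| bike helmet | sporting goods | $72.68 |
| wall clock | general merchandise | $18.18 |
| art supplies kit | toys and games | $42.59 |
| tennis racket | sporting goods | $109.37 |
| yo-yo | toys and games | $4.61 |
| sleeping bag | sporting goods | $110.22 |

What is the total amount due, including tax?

Laundry detergent $10.51: general merchandise → 6.5% → $0.68
Fishing rod $108.08: sporting goods, buyer-exempt → 0% → $0.00
Bar stool $79.47: furniture → 3% → $2.38
Dining chair $239.96: furniture → 3% → $7.20
Nightstand $77.83: furniture → 3% → $2.33
Bookshelf $67.61: furniture → 3% → $2.03
Bike helmet $72.68: sporting goods, buyer-exempt → 0% → $0.00
Wall clock $18.18: general merchandise → 6.5% → $1.18
Art supplies kit $42.59: toys and games, buyer-exempt → 0% → $0.00
Tennis racket $109.37: sporting goods, buyer-exempt → 0% → $0.00
Yo-yo $4.61: toys and games, buyer-exempt → 0% → $0.00
Sleeping bag $110.22: sporting goods, buyer-exempt → 0% → $0.00
Subtotal = $941.11; tax = $15.80; total due = $956.91

$956.91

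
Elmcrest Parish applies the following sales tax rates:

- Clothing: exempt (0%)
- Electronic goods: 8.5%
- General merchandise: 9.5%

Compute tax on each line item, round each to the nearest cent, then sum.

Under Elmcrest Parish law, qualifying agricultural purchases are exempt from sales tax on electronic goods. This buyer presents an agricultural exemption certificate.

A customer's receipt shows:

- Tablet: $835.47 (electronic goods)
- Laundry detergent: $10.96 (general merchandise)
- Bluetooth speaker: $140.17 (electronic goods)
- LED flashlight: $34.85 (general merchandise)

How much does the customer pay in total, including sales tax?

Tablet $835.47: electronic goods, buyer-exempt → 0% → $0.00
Laundry detergent $10.96: general merchandise → 9.5% → $1.04
Bluetooth speaker $140.17: electronic goods, buyer-exempt → 0% → $0.00
LED flashlight $34.85: general merchandise → 9.5% → $3.31
Subtotal = $1021.45; tax = $4.35; total due = $1025.80

$1025.80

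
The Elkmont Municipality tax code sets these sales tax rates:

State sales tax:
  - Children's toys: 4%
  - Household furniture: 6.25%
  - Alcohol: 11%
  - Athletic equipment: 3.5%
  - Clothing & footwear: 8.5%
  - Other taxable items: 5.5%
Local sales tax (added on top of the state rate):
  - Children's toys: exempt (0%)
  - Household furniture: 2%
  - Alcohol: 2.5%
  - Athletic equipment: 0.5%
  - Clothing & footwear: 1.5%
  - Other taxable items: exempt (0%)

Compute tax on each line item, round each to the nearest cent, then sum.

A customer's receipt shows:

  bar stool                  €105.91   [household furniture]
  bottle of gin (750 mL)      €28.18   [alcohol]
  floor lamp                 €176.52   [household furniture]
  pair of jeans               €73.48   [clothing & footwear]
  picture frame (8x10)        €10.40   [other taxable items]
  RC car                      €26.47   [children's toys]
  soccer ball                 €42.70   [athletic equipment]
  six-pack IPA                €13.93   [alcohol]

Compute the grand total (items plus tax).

Bar stool €105.91: household furniture → 6.25% + 2% local = 8.25% → €8.74
Bottle of gin (750 mL) €28.18: alcohol → 11% + 2.5% local = 13.5% → €3.80
Floor lamp €176.52: household furniture → 6.25% + 2% local = 8.25% → €14.56
Pair of jeans €73.48: clothing & footwear → 8.5% + 1.5% local = 10% → €7.35
Picture frame (8x10) €10.40: other taxable items → 5.5% + 0% local = 5.5% → €0.57
RC car €26.47: children's toys → 4% + 0% local = 4% → €1.06
Soccer ball €42.70: athletic equipment → 3.5% + 0.5% local = 4% → €1.71
Six-pack IPA €13.93: alcohol → 11% + 2.5% local = 13.5% → €1.88
Subtotal = €477.59; tax = €39.67; total due = €517.26

€517.26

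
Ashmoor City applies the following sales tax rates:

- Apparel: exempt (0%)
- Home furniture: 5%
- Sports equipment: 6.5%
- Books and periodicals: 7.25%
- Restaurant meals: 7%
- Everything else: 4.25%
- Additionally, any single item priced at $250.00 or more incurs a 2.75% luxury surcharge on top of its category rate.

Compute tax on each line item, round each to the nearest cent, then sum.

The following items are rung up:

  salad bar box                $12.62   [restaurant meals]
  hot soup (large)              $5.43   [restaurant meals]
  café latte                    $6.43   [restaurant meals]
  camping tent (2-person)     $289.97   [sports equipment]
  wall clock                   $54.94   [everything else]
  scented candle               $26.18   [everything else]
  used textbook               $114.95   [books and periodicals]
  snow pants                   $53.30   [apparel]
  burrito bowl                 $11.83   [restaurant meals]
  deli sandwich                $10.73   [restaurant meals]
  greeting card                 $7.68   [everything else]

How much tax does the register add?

Salad bar box $12.62: restaurant meals → 7% → $0.88
Hot soup (large) $5.43: restaurant meals → 7% → $0.38
Café latte $6.43: restaurant meals → 7% → $0.45
Camping tent (2-person) $289.97: sports equipment → 6.5% + 2.75% surcharge = 9.25% → $26.82
Wall clock $54.94: everything else → 4.25% → $2.33
Scented candle $26.18: everything else → 4.25% → $1.11
Used textbook $114.95: books and periodicals → 7.25% → $8.33
Snow pants $53.30: apparel → 0% → $0.00
Burrito bowl $11.83: restaurant meals → 7% → $0.83
Deli sandwich $10.73: restaurant meals → 7% → $0.75
Greeting card $7.68: everything else → 4.25% → $0.33
Total tax = $0.88 + $0.38 + $0.45 + $26.82 + $2.33 + $1.11 + $8.33 + $0.83 + $0.75 + $0.33 = $42.21

$42.21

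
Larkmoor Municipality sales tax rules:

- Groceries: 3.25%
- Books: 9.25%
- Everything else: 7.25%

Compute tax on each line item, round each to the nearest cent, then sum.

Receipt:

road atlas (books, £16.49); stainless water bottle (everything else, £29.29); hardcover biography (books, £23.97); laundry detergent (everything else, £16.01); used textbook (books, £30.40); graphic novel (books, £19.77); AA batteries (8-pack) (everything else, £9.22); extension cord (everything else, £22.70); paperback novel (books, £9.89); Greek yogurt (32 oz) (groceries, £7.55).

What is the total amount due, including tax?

Road atlas £16.49: books → 9.25% → £1.53
Stainless water bottle £29.29: everything else → 7.25% → £2.12
Hardcover biography £23.97: books → 9.25% → £2.22
Laundry detergent £16.01: everything else → 7.25% → £1.16
Used textbook £30.40: books → 9.25% → £2.81
Graphic novel £19.77: books → 9.25% → £1.83
AA batteries (8-pack) £9.22: everything else → 7.25% → £0.67
Extension cord £22.70: everything else → 7.25% → £1.65
Paperback novel £9.89: books → 9.25% → £0.91
Greek yogurt (32 oz) £7.55: groceries → 3.25% → £0.25
Subtotal = £185.29; tax = £15.15; total due = £200.44

£200.44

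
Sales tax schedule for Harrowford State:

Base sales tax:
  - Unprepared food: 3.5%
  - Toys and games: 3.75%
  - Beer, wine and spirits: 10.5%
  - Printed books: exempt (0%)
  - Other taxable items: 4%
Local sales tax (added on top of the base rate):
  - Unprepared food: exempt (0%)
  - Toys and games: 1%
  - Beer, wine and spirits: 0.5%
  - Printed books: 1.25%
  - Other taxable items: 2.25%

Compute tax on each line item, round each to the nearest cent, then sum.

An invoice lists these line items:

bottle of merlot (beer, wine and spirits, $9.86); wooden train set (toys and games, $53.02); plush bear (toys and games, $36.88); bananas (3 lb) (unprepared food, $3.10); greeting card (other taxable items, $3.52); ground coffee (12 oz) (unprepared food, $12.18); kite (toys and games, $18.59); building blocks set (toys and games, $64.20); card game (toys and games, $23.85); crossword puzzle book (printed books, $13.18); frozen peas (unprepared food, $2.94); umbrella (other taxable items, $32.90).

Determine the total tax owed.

$13.49

Bottle of merlot $9.86: beer, wine and spirits → 10.5% + 0.5% local = 11% → $1.08
Wooden train set $53.02: toys and games → 3.75% + 1% local = 4.75% → $2.52
Plush bear $36.88: toys and games → 3.75% + 1% local = 4.75% → $1.75
Bananas (3 lb) $3.10: unprepared food → 3.5% + 0% local = 3.5% → $0.11
Greeting card $3.52: other taxable items → 4% + 2.25% local = 6.25% → $0.22
Ground coffee (12 oz) $12.18: unprepared food → 3.5% + 0% local = 3.5% → $0.43
Kite $18.59: toys and games → 3.75% + 1% local = 4.75% → $0.88
Building blocks set $64.20: toys and games → 3.75% + 1% local = 4.75% → $3.05
Card game $23.85: toys and games → 3.75% + 1% local = 4.75% → $1.13
Crossword puzzle book $13.18: printed books → 0% + 1.25% local = 1.25% → $0.16
Frozen peas $2.94: unprepared food → 3.5% + 0% local = 3.5% → $0.10
Umbrella $32.90: other taxable items → 4% + 2.25% local = 6.25% → $2.06
Total tax = $1.08 + $2.52 + $1.75 + $0.11 + $0.22 + $0.43 + $0.88 + $3.05 + $1.13 + $0.16 + $0.10 + $2.06 = $13.49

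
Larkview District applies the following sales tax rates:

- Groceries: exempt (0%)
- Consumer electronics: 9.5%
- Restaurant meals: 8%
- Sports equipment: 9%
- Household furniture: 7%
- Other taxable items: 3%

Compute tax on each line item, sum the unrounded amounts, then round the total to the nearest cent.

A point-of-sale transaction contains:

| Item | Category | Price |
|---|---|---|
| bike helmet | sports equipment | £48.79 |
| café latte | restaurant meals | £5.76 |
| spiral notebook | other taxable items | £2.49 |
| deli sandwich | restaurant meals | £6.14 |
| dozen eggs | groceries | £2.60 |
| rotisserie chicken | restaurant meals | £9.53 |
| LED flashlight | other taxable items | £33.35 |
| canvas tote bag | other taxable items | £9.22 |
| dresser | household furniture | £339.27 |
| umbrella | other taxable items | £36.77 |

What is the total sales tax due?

£32.31

Bike helmet £48.79: sports equipment → 9% → £4.3911
Café latte £5.76: restaurant meals → 8% → £0.4608
Spiral notebook £2.49: other taxable items → 3% → £0.0747
Deli sandwich £6.14: restaurant meals → 8% → £0.4912
Dozen eggs £2.60: groceries → 0% → £0.00
Rotisserie chicken £9.53: restaurant meals → 8% → £0.7624
LED flashlight £33.35: other taxable items → 3% → £1.0005
Canvas tote bag £9.22: other taxable items → 3% → £0.2766
Dresser £339.27: household furniture → 7% → £23.7489
Umbrella £36.77: other taxable items → 3% → £1.1031
Unrounded tax sum = £32.3093 → £32.31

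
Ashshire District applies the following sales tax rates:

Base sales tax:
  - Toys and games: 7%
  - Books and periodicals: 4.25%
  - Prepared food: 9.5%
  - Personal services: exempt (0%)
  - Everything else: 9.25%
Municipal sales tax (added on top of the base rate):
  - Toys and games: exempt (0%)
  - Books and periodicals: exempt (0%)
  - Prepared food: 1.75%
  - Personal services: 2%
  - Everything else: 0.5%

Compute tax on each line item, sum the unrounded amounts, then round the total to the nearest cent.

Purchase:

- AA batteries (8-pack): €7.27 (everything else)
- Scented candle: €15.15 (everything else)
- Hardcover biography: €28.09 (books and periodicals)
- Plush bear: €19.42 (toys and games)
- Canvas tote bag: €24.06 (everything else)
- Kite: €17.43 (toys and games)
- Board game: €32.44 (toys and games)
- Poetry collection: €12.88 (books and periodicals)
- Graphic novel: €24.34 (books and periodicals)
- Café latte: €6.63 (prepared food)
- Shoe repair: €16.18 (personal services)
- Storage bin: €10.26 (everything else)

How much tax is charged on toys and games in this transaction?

Plush bear €19.42: toys and games → 7% + 0% municipal = 7% → €1.3594
Kite €17.43: toys and games → 7% + 0% municipal = 7% → €1.2201
Board game €32.44: toys and games → 7% + 0% municipal = 7% → €2.2708
Tax on toys and games: unrounded sum = €4.8503 → €4.85

€4.85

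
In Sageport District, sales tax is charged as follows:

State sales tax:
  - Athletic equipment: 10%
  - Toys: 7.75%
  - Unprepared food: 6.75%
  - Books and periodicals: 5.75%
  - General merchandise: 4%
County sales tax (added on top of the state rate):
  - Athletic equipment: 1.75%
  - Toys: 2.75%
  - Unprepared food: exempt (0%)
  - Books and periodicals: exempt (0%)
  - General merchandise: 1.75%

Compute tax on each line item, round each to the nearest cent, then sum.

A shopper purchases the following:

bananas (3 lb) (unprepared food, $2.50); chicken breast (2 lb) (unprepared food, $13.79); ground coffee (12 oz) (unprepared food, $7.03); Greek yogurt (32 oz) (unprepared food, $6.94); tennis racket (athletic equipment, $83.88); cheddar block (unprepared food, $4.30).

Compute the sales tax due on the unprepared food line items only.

$2.33

Bananas (3 lb) $2.50: unprepared food → 6.75% + 0% county = 6.75% → $0.17
Chicken breast (2 lb) $13.79: unprepared food → 6.75% + 0% county = 6.75% → $0.93
Ground coffee (12 oz) $7.03: unprepared food → 6.75% + 0% county = 6.75% → $0.47
Greek yogurt (32 oz) $6.94: unprepared food → 6.75% + 0% county = 6.75% → $0.47
Cheddar block $4.30: unprepared food → 6.75% + 0% county = 6.75% → $0.29
Tax on unprepared food = $0.17 + $0.93 + $0.47 + $0.47 + $0.29 = $2.33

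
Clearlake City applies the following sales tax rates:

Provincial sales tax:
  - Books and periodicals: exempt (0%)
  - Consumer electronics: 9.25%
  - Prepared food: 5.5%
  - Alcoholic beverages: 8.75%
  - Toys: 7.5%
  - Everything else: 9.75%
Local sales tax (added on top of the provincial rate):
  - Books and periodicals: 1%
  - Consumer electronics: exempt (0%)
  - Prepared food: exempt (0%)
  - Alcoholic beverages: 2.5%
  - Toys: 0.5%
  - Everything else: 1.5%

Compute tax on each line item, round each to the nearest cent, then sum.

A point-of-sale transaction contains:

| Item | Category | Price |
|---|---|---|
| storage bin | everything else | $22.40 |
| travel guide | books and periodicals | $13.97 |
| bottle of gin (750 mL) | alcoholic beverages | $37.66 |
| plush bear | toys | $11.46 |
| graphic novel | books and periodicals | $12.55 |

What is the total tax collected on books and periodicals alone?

Travel guide $13.97: books and periodicals → 0% + 1% local = 1% → $0.14
Graphic novel $12.55: books and periodicals → 0% + 1% local = 1% → $0.13
Tax on books and periodicals = $0.14 + $0.13 = $0.27

$0.27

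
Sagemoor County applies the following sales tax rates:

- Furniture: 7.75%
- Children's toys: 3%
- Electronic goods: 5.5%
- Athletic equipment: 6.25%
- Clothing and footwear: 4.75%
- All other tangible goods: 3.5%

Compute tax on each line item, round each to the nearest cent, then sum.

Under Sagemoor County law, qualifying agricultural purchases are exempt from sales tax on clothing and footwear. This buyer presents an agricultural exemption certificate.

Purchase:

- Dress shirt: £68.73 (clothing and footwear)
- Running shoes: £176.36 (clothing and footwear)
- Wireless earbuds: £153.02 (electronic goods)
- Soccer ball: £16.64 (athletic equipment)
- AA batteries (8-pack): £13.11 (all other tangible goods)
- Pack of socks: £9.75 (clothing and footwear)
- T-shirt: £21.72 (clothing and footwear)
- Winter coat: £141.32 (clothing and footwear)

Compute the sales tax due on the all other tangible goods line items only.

£0.46

AA batteries (8-pack) £13.11: all other tangible goods → 3.5% → £0.46
Tax on all other tangible goods = £0.46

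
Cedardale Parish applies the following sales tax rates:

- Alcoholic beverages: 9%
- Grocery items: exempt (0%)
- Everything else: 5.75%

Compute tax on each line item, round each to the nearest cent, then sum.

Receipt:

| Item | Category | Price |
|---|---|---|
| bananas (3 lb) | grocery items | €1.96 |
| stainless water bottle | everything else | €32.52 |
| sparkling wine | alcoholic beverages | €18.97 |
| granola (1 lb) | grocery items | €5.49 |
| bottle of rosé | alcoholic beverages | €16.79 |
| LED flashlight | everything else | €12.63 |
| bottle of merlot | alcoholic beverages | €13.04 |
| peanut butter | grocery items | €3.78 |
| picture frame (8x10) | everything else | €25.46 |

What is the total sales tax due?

€8.45

Bananas (3 lb) €1.96: grocery items → 0% → €0.00
Stainless water bottle €32.52: everything else → 5.75% → €1.87
Sparkling wine €18.97: alcoholic beverages → 9% → €1.71
Granola (1 lb) €5.49: grocery items → 0% → €0.00
Bottle of rosé €16.79: alcoholic beverages → 9% → €1.51
LED flashlight €12.63: everything else → 5.75% → €0.73
Bottle of merlot €13.04: alcoholic beverages → 9% → €1.17
Peanut butter €3.78: grocery items → 0% → €0.00
Picture frame (8x10) €25.46: everything else → 5.75% → €1.46
Total tax = €1.87 + €1.71 + €1.51 + €0.73 + €1.17 + €1.46 = €8.45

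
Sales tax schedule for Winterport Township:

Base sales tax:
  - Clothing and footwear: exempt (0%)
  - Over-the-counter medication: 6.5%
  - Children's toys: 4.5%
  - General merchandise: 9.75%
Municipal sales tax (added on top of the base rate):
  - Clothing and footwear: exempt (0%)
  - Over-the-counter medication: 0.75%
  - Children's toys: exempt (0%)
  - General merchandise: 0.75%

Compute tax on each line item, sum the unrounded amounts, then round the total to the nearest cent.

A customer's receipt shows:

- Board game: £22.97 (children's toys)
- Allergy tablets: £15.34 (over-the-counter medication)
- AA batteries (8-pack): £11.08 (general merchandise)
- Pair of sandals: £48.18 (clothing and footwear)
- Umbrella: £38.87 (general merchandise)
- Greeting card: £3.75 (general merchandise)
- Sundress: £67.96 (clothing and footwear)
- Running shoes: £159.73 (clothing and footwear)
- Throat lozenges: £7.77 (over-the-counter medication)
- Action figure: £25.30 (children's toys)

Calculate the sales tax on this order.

£9.49

Board game £22.97: children's toys → 4.5% + 0% municipal = 4.5% → £1.03365
Allergy tablets £15.34: over-the-counter medication → 6.5% + 0.75% municipal = 7.25% → £1.11215
AA batteries (8-pack) £11.08: general merchandise → 9.75% + 0.75% municipal = 10.5% → £1.1634
Pair of sandals £48.18: clothing and footwear → 0% + 0% municipal = 0% → £0.00
Umbrella £38.87: general merchandise → 9.75% + 0.75% municipal = 10.5% → £4.08135
Greeting card £3.75: general merchandise → 9.75% + 0.75% municipal = 10.5% → £0.39375
Sundress £67.96: clothing and footwear → 0% + 0% municipal = 0% → £0.00
Running shoes £159.73: clothing and footwear → 0% + 0% municipal = 0% → £0.00
Throat lozenges £7.77: over-the-counter medication → 6.5% + 0.75% municipal = 7.25% → £0.563325
Action figure £25.30: children's toys → 4.5% + 0% municipal = 4.5% → £1.1385
Unrounded tax sum = £9.486125 → £9.49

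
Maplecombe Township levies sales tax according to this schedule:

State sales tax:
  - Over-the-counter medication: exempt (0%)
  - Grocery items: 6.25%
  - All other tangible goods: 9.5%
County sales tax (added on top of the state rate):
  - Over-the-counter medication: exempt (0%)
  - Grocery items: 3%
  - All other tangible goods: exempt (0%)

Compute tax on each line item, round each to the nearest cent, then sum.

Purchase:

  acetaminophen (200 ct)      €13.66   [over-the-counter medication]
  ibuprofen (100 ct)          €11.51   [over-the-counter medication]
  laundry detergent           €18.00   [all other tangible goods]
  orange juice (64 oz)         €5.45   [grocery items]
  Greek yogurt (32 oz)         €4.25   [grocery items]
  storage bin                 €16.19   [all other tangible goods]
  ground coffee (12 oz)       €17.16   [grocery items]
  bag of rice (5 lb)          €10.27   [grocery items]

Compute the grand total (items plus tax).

Acetaminophen (200 ct) €13.66: over-the-counter medication → 0% + 0% county = 0% → €0.00
Ibuprofen (100 ct) €11.51: over-the-counter medication → 0% + 0% county = 0% → €0.00
Laundry detergent €18.00: all other tangible goods → 9.5% + 0% county = 9.5% → €1.71
Orange juice (64 oz) €5.45: grocery items → 6.25% + 3% county = 9.25% → €0.50
Greek yogurt (32 oz) €4.25: grocery items → 6.25% + 3% county = 9.25% → €0.39
Storage bin €16.19: all other tangible goods → 9.5% + 0% county = 9.5% → €1.54
Ground coffee (12 oz) €17.16: grocery items → 6.25% + 3% county = 9.25% → €1.59
Bag of rice (5 lb) €10.27: grocery items → 6.25% + 3% county = 9.25% → €0.95
Subtotal = €96.49; tax = €6.68; total due = €103.17

€103.17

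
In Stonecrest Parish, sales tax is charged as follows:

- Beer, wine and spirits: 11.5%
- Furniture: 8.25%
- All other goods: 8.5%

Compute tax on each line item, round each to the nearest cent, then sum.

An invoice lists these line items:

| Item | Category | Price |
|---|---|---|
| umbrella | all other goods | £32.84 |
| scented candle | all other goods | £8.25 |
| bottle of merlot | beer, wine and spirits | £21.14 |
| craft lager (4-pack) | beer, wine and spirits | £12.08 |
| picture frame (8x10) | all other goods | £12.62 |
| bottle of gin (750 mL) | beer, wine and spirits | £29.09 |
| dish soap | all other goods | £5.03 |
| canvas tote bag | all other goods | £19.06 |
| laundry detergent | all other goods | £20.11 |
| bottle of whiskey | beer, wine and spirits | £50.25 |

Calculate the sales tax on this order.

£21.27

Umbrella £32.84: all other goods → 8.5% → £2.79
Scented candle £8.25: all other goods → 8.5% → £0.70
Bottle of merlot £21.14: beer, wine and spirits → 11.5% → £2.43
Craft lager (4-pack) £12.08: beer, wine and spirits → 11.5% → £1.39
Picture frame (8x10) £12.62: all other goods → 8.5% → £1.07
Bottle of gin (750 mL) £29.09: beer, wine and spirits → 11.5% → £3.35
Dish soap £5.03: all other goods → 8.5% → £0.43
Canvas tote bag £19.06: all other goods → 8.5% → £1.62
Laundry detergent £20.11: all other goods → 8.5% → £1.71
Bottle of whiskey £50.25: beer, wine and spirits → 11.5% → £5.78
Total tax = £2.79 + £0.70 + £2.43 + £1.39 + £1.07 + £3.35 + £0.43 + £1.62 + £1.71 + £5.78 = £21.27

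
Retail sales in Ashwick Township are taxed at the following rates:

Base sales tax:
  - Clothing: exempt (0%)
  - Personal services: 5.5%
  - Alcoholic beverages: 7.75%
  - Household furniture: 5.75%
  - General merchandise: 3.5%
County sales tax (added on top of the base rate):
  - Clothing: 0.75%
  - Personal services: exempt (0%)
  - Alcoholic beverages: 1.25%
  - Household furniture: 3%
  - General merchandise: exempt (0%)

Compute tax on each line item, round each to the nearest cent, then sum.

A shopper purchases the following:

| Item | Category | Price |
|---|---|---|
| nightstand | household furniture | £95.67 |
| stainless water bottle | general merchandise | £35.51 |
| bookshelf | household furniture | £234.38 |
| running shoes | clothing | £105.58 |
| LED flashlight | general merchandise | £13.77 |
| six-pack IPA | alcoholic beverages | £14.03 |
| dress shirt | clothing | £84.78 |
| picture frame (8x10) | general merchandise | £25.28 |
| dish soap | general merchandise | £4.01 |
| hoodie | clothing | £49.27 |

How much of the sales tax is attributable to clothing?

Running shoes £105.58: clothing → 0% + 0.75% county = 0.75% → £0.79
Dress shirt £84.78: clothing → 0% + 0.75% county = 0.75% → £0.64
Hoodie £49.27: clothing → 0% + 0.75% county = 0.75% → £0.37
Tax on clothing = £0.79 + £0.64 + £0.37 = £1.80

£1.80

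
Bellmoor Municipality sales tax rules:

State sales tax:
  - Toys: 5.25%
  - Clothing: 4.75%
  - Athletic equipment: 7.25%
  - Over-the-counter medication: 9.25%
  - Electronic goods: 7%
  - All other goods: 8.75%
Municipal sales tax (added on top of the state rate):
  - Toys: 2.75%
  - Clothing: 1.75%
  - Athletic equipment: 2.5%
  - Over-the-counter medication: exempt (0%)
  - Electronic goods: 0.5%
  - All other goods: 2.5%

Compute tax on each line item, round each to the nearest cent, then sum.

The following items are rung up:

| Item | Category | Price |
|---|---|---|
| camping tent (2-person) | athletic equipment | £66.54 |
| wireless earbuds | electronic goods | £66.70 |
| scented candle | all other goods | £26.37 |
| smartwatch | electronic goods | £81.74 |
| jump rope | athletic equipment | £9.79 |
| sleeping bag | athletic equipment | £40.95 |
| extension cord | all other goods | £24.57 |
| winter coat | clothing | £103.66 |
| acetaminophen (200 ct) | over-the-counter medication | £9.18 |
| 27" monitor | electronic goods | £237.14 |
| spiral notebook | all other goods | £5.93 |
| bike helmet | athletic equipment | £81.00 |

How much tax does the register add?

£62.24

Camping tent (2-person) £66.54: athletic equipment → 7.25% + 2.5% municipal = 9.75% → £6.49
Wireless earbuds £66.70: electronic goods → 7% + 0.5% municipal = 7.5% → £5.00
Scented candle £26.37: all other goods → 8.75% + 2.5% municipal = 11.25% → £2.97
Smartwatch £81.74: electronic goods → 7% + 0.5% municipal = 7.5% → £6.13
Jump rope £9.79: athletic equipment → 7.25% + 2.5% municipal = 9.75% → £0.95
Sleeping bag £40.95: athletic equipment → 7.25% + 2.5% municipal = 9.75% → £3.99
Extension cord £24.57: all other goods → 8.75% + 2.5% municipal = 11.25% → £2.76
Winter coat £103.66: clothing → 4.75% + 1.75% municipal = 6.5% → £6.74
Acetaminophen (200 ct) £9.18: over-the-counter medication → 9.25% + 0% municipal = 9.25% → £0.85
27" monitor £237.14: electronic goods → 7% + 0.5% municipal = 7.5% → £17.79
Spiral notebook £5.93: all other goods → 8.75% + 2.5% municipal = 11.25% → £0.67
Bike helmet £81.00: athletic equipment → 7.25% + 2.5% municipal = 9.75% → £7.90
Total tax = £6.49 + £5.00 + £2.97 + £6.13 + £0.95 + £3.99 + £2.76 + £6.74 + £0.85 + £17.79 + £0.67 + £7.90 = £62.24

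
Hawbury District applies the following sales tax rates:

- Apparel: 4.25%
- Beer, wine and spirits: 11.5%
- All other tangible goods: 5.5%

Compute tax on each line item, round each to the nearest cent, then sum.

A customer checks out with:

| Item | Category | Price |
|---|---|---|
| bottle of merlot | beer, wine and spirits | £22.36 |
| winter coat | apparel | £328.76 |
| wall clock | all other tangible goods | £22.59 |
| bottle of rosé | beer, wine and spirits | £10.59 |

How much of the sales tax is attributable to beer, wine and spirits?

Bottle of merlot £22.36: beer, wine and spirits → 11.5% → £2.57
Bottle of rosé £10.59: beer, wine and spirits → 11.5% → £1.22
Tax on beer, wine and spirits = £2.57 + £1.22 = £3.79

£3.79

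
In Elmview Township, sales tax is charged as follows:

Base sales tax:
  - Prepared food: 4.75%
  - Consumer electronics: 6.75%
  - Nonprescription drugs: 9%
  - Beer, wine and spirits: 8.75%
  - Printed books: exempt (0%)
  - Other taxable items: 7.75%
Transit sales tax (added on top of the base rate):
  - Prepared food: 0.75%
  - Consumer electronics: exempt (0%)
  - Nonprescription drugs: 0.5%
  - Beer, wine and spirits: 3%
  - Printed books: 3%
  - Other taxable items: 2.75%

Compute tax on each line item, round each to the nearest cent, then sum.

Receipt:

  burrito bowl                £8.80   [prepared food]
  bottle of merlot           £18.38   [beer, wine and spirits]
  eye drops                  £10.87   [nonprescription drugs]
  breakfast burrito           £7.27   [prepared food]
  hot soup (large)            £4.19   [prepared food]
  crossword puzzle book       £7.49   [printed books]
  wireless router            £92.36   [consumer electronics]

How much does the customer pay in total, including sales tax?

Burrito bowl £8.80: prepared food → 4.75% + 0.75% transit = 5.5% → £0.48
Bottle of merlot £18.38: beer, wine and spirits → 8.75% + 3% transit = 11.75% → £2.16
Eye drops £10.87: nonprescription drugs → 9% + 0.5% transit = 9.5% → £1.03
Breakfast burrito £7.27: prepared food → 4.75% + 0.75% transit = 5.5% → £0.40
Hot soup (large) £4.19: prepared food → 4.75% + 0.75% transit = 5.5% → £0.23
Crossword puzzle book £7.49: printed books → 0% + 3% transit = 3% → £0.22
Wireless router £92.36: consumer electronics → 6.75% + 0% transit = 6.75% → £6.23
Subtotal = £149.36; tax = £10.75; total due = £160.11

£160.11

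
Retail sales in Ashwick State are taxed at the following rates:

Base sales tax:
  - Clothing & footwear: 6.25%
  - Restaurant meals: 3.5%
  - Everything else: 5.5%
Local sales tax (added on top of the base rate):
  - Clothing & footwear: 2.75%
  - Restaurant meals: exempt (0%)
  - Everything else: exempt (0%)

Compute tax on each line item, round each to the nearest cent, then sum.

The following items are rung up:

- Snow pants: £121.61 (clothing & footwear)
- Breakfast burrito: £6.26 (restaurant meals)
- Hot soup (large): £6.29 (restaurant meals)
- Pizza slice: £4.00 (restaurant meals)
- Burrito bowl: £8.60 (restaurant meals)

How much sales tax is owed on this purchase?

Snow pants £121.61: clothing & footwear → 6.25% + 2.75% local = 9% → £10.94
Breakfast burrito £6.26: restaurant meals → 3.5% + 0% local = 3.5% → £0.22
Hot soup (large) £6.29: restaurant meals → 3.5% + 0% local = 3.5% → £0.22
Pizza slice £4.00: restaurant meals → 3.5% + 0% local = 3.5% → £0.14
Burrito bowl £8.60: restaurant meals → 3.5% + 0% local = 3.5% → £0.30
Total tax = £10.94 + £0.22 + £0.22 + £0.14 + £0.30 = £11.82

£11.82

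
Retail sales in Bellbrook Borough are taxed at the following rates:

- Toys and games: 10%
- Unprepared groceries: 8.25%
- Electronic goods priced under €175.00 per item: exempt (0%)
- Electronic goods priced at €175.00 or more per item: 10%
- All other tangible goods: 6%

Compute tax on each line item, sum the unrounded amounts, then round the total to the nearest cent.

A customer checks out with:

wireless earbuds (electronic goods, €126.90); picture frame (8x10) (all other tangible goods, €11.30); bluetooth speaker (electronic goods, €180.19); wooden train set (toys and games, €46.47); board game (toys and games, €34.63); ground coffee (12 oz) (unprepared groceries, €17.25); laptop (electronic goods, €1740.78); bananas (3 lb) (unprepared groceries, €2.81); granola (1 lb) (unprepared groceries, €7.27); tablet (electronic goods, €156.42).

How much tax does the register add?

€203.14

Wireless earbuds €126.90: electronic goods, under €175.00 → 0% → €0.00
Picture frame (8x10) €11.30: all other tangible goods → 6% → €0.678
Bluetooth speaker €180.19: electronic goods, €175.00 or more → 10% → €18.019
Wooden train set €46.47: toys and games → 10% → €4.647
Board game €34.63: toys and games → 10% → €3.463
Ground coffee (12 oz) €17.25: unprepared groceries → 8.25% → €1.423125
Laptop €1740.78: electronic goods, €175.00 or more → 10% → €174.078
Bananas (3 lb) €2.81: unprepared groceries → 8.25% → €0.231825
Granola (1 lb) €7.27: unprepared groceries → 8.25% → €0.599775
Tablet €156.42: electronic goods, under €175.00 → 0% → €0.00
Unrounded tax sum = €203.139725 → €203.14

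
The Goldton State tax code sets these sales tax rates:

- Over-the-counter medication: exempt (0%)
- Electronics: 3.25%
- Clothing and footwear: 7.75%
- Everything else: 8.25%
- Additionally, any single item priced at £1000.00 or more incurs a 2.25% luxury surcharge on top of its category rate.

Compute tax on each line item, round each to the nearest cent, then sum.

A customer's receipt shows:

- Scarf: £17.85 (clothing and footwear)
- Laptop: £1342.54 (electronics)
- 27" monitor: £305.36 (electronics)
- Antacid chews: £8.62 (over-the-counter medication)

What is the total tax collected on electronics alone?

Laptop £1342.54: electronics → 3.25% + 2.25% surcharge = 5.5% → £73.84
27" monitor £305.36: electronics → 3.25% → £9.92
Tax on electronics = £73.84 + £9.92 = £83.76

£83.76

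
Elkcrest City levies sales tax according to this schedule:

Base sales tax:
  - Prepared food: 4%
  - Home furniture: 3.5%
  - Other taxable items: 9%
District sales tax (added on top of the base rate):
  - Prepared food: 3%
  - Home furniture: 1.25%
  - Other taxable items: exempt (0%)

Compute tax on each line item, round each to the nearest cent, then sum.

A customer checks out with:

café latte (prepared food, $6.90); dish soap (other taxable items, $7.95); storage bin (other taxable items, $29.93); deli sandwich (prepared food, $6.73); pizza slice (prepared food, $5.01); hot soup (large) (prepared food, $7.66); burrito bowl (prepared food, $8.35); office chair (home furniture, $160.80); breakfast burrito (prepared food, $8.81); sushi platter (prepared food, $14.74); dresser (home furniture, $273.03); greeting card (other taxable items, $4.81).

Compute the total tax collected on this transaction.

Café latte $6.90: prepared food → 4% + 3% district = 7% → $0.48
Dish soap $7.95: other taxable items → 9% + 0% district = 9% → $0.72
Storage bin $29.93: other taxable items → 9% + 0% district = 9% → $2.69
Deli sandwich $6.73: prepared food → 4% + 3% district = 7% → $0.47
Pizza slice $5.01: prepared food → 4% + 3% district = 7% → $0.35
Hot soup (large) $7.66: prepared food → 4% + 3% district = 7% → $0.54
Burrito bowl $8.35: prepared food → 4% + 3% district = 7% → $0.58
Office chair $160.80: home furniture → 3.5% + 1.25% district = 4.75% → $7.64
Breakfast burrito $8.81: prepared food → 4% + 3% district = 7% → $0.62
Sushi platter $14.74: prepared food → 4% + 3% district = 7% → $1.03
Dresser $273.03: home furniture → 3.5% + 1.25% district = 4.75% → $12.97
Greeting card $4.81: other taxable items → 9% + 0% district = 9% → $0.43
Total tax = $0.48 + $0.72 + $2.69 + $0.47 + $0.35 + $0.54 + $0.58 + $7.64 + $0.62 + $1.03 + $12.97 + $0.43 = $28.52

$28.52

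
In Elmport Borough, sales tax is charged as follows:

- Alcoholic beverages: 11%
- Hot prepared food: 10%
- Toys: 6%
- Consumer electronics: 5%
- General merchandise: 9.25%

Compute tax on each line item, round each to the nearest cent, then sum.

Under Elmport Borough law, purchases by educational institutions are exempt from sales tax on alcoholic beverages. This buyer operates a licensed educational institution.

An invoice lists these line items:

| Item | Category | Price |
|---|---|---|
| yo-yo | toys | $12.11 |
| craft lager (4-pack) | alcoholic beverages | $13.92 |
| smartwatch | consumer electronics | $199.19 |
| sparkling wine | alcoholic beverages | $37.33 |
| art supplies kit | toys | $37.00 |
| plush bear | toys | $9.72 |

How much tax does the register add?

$13.49

Yo-yo $12.11: toys → 6% → $0.73
Craft lager (4-pack) $13.92: alcoholic beverages, buyer-exempt → 0% → $0.00
Smartwatch $199.19: consumer electronics → 5% → $9.96
Sparkling wine $37.33: alcoholic beverages, buyer-exempt → 0% → $0.00
Art supplies kit $37.00: toys → 6% → $2.22
Plush bear $9.72: toys → 6% → $0.58
Total tax = $0.73 + $9.96 + $2.22 + $0.58 = $13.49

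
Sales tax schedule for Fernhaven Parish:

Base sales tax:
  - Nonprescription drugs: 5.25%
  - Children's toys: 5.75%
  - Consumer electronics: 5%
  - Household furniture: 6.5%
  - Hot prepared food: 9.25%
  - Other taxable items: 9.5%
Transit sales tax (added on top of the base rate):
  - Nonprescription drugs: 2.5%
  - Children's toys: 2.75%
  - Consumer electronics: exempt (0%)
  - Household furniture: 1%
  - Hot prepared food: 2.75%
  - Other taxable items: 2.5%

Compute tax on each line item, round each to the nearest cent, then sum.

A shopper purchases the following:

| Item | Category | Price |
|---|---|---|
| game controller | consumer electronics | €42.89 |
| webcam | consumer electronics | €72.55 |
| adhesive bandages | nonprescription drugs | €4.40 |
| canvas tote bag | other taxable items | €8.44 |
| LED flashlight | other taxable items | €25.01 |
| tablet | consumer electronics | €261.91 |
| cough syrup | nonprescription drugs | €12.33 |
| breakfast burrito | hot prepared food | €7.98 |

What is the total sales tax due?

Game controller €42.89: consumer electronics → 5% + 0% transit = 5% → €2.14
Webcam €72.55: consumer electronics → 5% + 0% transit = 5% → €3.63
Adhesive bandages €4.40: nonprescription drugs → 5.25% + 2.5% transit = 7.75% → €0.34
Canvas tote bag €8.44: other taxable items → 9.5% + 2.5% transit = 12% → €1.01
LED flashlight €25.01: other taxable items → 9.5% + 2.5% transit = 12% → €3.00
Tablet €261.91: consumer electronics → 5% + 0% transit = 5% → €13.10
Cough syrup €12.33: nonprescription drugs → 5.25% + 2.5% transit = 7.75% → €0.96
Breakfast burrito €7.98: hot prepared food → 9.25% + 2.75% transit = 12% → €0.96
Total tax = €2.14 + €3.63 + €0.34 + €1.01 + €3.00 + €13.10 + €0.96 + €0.96 = €25.14

€25.14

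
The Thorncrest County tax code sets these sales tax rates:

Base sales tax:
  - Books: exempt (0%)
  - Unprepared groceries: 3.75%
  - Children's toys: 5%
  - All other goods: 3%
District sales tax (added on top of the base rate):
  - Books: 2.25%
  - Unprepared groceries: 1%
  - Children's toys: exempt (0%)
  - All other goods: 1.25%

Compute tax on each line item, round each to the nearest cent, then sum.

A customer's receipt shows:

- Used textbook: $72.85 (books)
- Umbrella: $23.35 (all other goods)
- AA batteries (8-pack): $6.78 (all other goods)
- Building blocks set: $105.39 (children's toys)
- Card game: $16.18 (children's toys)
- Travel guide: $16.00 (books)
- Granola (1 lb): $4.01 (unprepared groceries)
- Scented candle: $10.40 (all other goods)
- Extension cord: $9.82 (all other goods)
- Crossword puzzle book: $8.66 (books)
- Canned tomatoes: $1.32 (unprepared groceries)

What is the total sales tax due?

Used textbook $72.85: books → 0% + 2.25% district = 2.25% → $1.64
Umbrella $23.35: all other goods → 3% + 1.25% district = 4.25% → $0.99
AA batteries (8-pack) $6.78: all other goods → 3% + 1.25% district = 4.25% → $0.29
Building blocks set $105.39: children's toys → 5% + 0% district = 5% → $5.27
Card game $16.18: children's toys → 5% + 0% district = 5% → $0.81
Travel guide $16.00: books → 0% + 2.25% district = 2.25% → $0.36
Granola (1 lb) $4.01: unprepared groceries → 3.75% + 1% district = 4.75% → $0.19
Scented candle $10.40: all other goods → 3% + 1.25% district = 4.25% → $0.44
Extension cord $9.82: all other goods → 3% + 1.25% district = 4.25% → $0.42
Crossword puzzle book $8.66: books → 0% + 2.25% district = 2.25% → $0.19
Canned tomatoes $1.32: unprepared groceries → 3.75% + 1% district = 4.75% → $0.06
Total tax = $1.64 + $0.99 + $0.29 + $5.27 + $0.81 + $0.36 + $0.19 + $0.44 + $0.42 + $0.19 + $0.06 = $10.66

$10.66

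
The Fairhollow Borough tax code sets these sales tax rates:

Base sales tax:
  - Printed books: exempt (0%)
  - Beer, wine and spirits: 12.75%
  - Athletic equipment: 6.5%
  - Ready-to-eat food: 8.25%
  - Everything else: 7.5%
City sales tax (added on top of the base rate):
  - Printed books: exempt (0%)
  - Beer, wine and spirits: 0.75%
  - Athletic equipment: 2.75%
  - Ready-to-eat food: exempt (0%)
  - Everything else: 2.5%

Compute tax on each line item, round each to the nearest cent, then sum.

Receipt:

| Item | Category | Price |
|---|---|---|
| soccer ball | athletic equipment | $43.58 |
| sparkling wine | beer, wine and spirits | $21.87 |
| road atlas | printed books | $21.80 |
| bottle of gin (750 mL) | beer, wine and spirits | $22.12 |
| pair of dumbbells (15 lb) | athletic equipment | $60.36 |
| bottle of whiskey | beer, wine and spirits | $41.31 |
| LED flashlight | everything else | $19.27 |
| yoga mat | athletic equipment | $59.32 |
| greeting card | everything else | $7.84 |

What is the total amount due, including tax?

$326.80

Soccer ball $43.58: athletic equipment → 6.5% + 2.75% city = 9.25% → $4.03
Sparkling wine $21.87: beer, wine and spirits → 12.75% + 0.75% city = 13.5% → $2.95
Road atlas $21.80: printed books → 0% + 0% city = 0% → $0.00
Bottle of gin (750 mL) $22.12: beer, wine and spirits → 12.75% + 0.75% city = 13.5% → $2.99
Pair of dumbbells (15 lb) $60.36: athletic equipment → 6.5% + 2.75% city = 9.25% → $5.58
Bottle of whiskey $41.31: beer, wine and spirits → 12.75% + 0.75% city = 13.5% → $5.58
LED flashlight $19.27: everything else → 7.5% + 2.5% city = 10% → $1.93
Yoga mat $59.32: athletic equipment → 6.5% + 2.75% city = 9.25% → $5.49
Greeting card $7.84: everything else → 7.5% + 2.5% city = 10% → $0.78
Subtotal = $297.47; tax = $29.33; total due = $326.80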